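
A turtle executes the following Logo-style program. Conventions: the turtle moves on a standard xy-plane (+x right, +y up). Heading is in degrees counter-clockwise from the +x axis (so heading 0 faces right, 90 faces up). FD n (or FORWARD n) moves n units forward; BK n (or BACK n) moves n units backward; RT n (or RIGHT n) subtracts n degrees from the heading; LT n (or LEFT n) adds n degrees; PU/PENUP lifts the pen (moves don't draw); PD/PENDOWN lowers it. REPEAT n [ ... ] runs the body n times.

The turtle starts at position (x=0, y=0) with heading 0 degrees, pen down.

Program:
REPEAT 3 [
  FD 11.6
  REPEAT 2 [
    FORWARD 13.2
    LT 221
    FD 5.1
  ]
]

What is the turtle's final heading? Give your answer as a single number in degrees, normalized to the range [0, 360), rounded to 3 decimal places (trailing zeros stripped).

Answer: 246

Derivation:
Executing turtle program step by step:
Start: pos=(0,0), heading=0, pen down
REPEAT 3 [
  -- iteration 1/3 --
  FD 11.6: (0,0) -> (11.6,0) [heading=0, draw]
  REPEAT 2 [
    -- iteration 1/2 --
    FD 13.2: (11.6,0) -> (24.8,0) [heading=0, draw]
    LT 221: heading 0 -> 221
    FD 5.1: (24.8,0) -> (20.951,-3.346) [heading=221, draw]
    -- iteration 2/2 --
    FD 13.2: (20.951,-3.346) -> (10.989,-12.006) [heading=221, draw]
    LT 221: heading 221 -> 82
    FD 5.1: (10.989,-12.006) -> (11.699,-6.956) [heading=82, draw]
  ]
  -- iteration 2/3 --
  FD 11.6: (11.699,-6.956) -> (13.313,4.532) [heading=82, draw]
  REPEAT 2 [
    -- iteration 1/2 --
    FD 13.2: (13.313,4.532) -> (15.15,17.603) [heading=82, draw]
    LT 221: heading 82 -> 303
    FD 5.1: (15.15,17.603) -> (17.928,13.326) [heading=303, draw]
    -- iteration 2/2 --
    FD 13.2: (17.928,13.326) -> (25.117,2.255) [heading=303, draw]
    LT 221: heading 303 -> 164
    FD 5.1: (25.117,2.255) -> (20.215,3.661) [heading=164, draw]
  ]
  -- iteration 3/3 --
  FD 11.6: (20.215,3.661) -> (9.064,6.859) [heading=164, draw]
  REPEAT 2 [
    -- iteration 1/2 --
    FD 13.2: (9.064,6.859) -> (-3.625,10.497) [heading=164, draw]
    LT 221: heading 164 -> 25
    FD 5.1: (-3.625,10.497) -> (0.997,12.652) [heading=25, draw]
    -- iteration 2/2 --
    FD 13.2: (0.997,12.652) -> (12.961,18.231) [heading=25, draw]
    LT 221: heading 25 -> 246
    FD 5.1: (12.961,18.231) -> (10.886,13.572) [heading=246, draw]
  ]
]
Final: pos=(10.886,13.572), heading=246, 15 segment(s) drawn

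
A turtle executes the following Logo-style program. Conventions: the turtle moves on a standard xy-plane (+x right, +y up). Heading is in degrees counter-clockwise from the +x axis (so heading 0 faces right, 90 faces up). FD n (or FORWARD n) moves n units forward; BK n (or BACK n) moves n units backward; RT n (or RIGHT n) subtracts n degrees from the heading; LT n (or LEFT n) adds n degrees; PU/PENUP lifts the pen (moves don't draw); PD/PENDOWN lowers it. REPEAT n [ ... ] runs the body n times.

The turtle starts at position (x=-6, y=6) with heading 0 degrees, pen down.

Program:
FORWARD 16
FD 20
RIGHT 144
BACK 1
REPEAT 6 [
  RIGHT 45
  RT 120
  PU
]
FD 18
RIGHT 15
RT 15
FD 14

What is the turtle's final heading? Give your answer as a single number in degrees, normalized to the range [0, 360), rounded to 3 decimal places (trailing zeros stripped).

Executing turtle program step by step:
Start: pos=(-6,6), heading=0, pen down
FD 16: (-6,6) -> (10,6) [heading=0, draw]
FD 20: (10,6) -> (30,6) [heading=0, draw]
RT 144: heading 0 -> 216
BK 1: (30,6) -> (30.809,6.588) [heading=216, draw]
REPEAT 6 [
  -- iteration 1/6 --
  RT 45: heading 216 -> 171
  RT 120: heading 171 -> 51
  PU: pen up
  -- iteration 2/6 --
  RT 45: heading 51 -> 6
  RT 120: heading 6 -> 246
  PU: pen up
  -- iteration 3/6 --
  RT 45: heading 246 -> 201
  RT 120: heading 201 -> 81
  PU: pen up
  -- iteration 4/6 --
  RT 45: heading 81 -> 36
  RT 120: heading 36 -> 276
  PU: pen up
  -- iteration 5/6 --
  RT 45: heading 276 -> 231
  RT 120: heading 231 -> 111
  PU: pen up
  -- iteration 6/6 --
  RT 45: heading 111 -> 66
  RT 120: heading 66 -> 306
  PU: pen up
]
FD 18: (30.809,6.588) -> (41.389,-7.975) [heading=306, move]
RT 15: heading 306 -> 291
RT 15: heading 291 -> 276
FD 14: (41.389,-7.975) -> (42.853,-21.898) [heading=276, move]
Final: pos=(42.853,-21.898), heading=276, 3 segment(s) drawn

Answer: 276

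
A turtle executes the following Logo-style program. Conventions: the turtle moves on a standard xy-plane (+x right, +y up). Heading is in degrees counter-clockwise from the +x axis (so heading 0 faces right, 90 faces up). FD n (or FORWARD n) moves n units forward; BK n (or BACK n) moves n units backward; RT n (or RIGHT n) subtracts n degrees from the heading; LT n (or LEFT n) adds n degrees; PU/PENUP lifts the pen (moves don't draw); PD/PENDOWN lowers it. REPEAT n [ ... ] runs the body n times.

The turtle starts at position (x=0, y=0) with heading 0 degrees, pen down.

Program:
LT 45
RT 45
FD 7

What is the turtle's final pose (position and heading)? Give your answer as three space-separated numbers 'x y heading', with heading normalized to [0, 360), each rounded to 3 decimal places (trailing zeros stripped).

Answer: 7 0 0

Derivation:
Executing turtle program step by step:
Start: pos=(0,0), heading=0, pen down
LT 45: heading 0 -> 45
RT 45: heading 45 -> 0
FD 7: (0,0) -> (7,0) [heading=0, draw]
Final: pos=(7,0), heading=0, 1 segment(s) drawn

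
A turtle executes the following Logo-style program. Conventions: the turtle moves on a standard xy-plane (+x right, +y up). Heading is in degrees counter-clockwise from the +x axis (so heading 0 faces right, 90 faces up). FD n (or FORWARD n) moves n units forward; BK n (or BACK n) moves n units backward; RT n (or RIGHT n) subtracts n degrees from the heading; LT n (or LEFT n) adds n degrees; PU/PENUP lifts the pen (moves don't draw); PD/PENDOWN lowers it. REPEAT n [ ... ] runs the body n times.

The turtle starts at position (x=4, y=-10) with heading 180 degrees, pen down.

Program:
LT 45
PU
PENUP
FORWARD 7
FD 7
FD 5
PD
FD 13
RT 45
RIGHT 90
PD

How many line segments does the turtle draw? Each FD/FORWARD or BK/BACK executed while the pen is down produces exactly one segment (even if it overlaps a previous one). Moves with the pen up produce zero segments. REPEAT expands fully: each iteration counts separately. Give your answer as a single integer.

Executing turtle program step by step:
Start: pos=(4,-10), heading=180, pen down
LT 45: heading 180 -> 225
PU: pen up
PU: pen up
FD 7: (4,-10) -> (-0.95,-14.95) [heading=225, move]
FD 7: (-0.95,-14.95) -> (-5.899,-19.899) [heading=225, move]
FD 5: (-5.899,-19.899) -> (-9.435,-23.435) [heading=225, move]
PD: pen down
FD 13: (-9.435,-23.435) -> (-18.627,-32.627) [heading=225, draw]
RT 45: heading 225 -> 180
RT 90: heading 180 -> 90
PD: pen down
Final: pos=(-18.627,-32.627), heading=90, 1 segment(s) drawn
Segments drawn: 1

Answer: 1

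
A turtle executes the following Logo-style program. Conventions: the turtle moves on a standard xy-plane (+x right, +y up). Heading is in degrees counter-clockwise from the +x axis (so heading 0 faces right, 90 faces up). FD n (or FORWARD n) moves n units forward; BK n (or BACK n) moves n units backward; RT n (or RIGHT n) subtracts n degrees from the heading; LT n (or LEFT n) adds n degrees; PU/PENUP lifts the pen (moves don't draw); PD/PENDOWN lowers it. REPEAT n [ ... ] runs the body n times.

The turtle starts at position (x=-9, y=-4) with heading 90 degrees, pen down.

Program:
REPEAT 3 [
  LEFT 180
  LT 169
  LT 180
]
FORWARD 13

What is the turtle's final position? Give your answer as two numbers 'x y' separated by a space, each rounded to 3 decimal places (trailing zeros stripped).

Executing turtle program step by step:
Start: pos=(-9,-4), heading=90, pen down
REPEAT 3 [
  -- iteration 1/3 --
  LT 180: heading 90 -> 270
  LT 169: heading 270 -> 79
  LT 180: heading 79 -> 259
  -- iteration 2/3 --
  LT 180: heading 259 -> 79
  LT 169: heading 79 -> 248
  LT 180: heading 248 -> 68
  -- iteration 3/3 --
  LT 180: heading 68 -> 248
  LT 169: heading 248 -> 57
  LT 180: heading 57 -> 237
]
FD 13: (-9,-4) -> (-16.08,-14.903) [heading=237, draw]
Final: pos=(-16.08,-14.903), heading=237, 1 segment(s) drawn

Answer: -16.08 -14.903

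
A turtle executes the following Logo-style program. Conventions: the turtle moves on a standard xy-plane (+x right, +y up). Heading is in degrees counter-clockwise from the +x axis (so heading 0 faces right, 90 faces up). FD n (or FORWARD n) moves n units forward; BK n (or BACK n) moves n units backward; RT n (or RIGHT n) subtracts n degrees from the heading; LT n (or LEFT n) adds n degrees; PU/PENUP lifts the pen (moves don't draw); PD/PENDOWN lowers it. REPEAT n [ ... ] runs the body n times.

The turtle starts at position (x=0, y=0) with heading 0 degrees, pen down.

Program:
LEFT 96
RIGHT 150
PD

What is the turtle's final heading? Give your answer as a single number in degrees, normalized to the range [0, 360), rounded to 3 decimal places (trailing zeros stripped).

Answer: 306

Derivation:
Executing turtle program step by step:
Start: pos=(0,0), heading=0, pen down
LT 96: heading 0 -> 96
RT 150: heading 96 -> 306
PD: pen down
Final: pos=(0,0), heading=306, 0 segment(s) drawn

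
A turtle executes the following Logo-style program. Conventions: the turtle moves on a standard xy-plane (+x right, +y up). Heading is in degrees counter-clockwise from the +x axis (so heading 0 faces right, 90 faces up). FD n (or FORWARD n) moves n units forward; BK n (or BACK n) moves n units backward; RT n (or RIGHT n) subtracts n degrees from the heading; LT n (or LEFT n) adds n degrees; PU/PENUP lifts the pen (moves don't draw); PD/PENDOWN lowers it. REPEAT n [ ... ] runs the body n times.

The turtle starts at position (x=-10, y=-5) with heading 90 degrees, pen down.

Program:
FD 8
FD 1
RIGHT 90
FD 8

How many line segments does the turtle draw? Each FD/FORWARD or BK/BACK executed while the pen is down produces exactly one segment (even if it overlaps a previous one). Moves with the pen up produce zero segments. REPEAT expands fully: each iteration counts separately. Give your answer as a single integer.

Executing turtle program step by step:
Start: pos=(-10,-5), heading=90, pen down
FD 8: (-10,-5) -> (-10,3) [heading=90, draw]
FD 1: (-10,3) -> (-10,4) [heading=90, draw]
RT 90: heading 90 -> 0
FD 8: (-10,4) -> (-2,4) [heading=0, draw]
Final: pos=(-2,4), heading=0, 3 segment(s) drawn
Segments drawn: 3

Answer: 3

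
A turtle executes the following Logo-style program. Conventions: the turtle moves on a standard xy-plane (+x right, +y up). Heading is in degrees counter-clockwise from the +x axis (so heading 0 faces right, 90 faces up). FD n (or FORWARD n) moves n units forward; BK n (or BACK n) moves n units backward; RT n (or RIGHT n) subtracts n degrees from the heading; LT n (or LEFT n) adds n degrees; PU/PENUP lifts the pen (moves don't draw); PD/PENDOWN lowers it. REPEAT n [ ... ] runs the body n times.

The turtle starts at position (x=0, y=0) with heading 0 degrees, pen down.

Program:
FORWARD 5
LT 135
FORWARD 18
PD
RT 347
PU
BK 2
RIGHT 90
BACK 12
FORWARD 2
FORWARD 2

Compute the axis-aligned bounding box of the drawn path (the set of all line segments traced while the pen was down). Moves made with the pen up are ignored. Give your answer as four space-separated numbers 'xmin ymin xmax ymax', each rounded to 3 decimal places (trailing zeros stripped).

Answer: -7.728 0 5 12.728

Derivation:
Executing turtle program step by step:
Start: pos=(0,0), heading=0, pen down
FD 5: (0,0) -> (5,0) [heading=0, draw]
LT 135: heading 0 -> 135
FD 18: (5,0) -> (-7.728,12.728) [heading=135, draw]
PD: pen down
RT 347: heading 135 -> 148
PU: pen up
BK 2: (-7.728,12.728) -> (-6.032,11.668) [heading=148, move]
RT 90: heading 148 -> 58
BK 12: (-6.032,11.668) -> (-12.391,1.492) [heading=58, move]
FD 2: (-12.391,1.492) -> (-11.331,3.188) [heading=58, move]
FD 2: (-11.331,3.188) -> (-10.271,4.884) [heading=58, move]
Final: pos=(-10.271,4.884), heading=58, 2 segment(s) drawn

Segment endpoints: x in {-7.728, 0, 5}, y in {0, 12.728}
xmin=-7.728, ymin=0, xmax=5, ymax=12.728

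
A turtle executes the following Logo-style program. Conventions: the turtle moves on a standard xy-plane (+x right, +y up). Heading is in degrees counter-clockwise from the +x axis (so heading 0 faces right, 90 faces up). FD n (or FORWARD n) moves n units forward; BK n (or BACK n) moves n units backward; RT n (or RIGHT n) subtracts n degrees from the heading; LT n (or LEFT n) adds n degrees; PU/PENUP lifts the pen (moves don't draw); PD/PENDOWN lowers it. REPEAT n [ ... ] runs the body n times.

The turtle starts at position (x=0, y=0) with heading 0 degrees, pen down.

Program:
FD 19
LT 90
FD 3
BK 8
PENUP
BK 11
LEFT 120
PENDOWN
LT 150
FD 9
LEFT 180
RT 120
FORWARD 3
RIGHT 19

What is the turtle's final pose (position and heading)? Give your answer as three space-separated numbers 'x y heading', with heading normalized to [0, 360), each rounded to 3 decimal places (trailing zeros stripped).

Executing turtle program step by step:
Start: pos=(0,0), heading=0, pen down
FD 19: (0,0) -> (19,0) [heading=0, draw]
LT 90: heading 0 -> 90
FD 3: (19,0) -> (19,3) [heading=90, draw]
BK 8: (19,3) -> (19,-5) [heading=90, draw]
PU: pen up
BK 11: (19,-5) -> (19,-16) [heading=90, move]
LT 120: heading 90 -> 210
PD: pen down
LT 150: heading 210 -> 0
FD 9: (19,-16) -> (28,-16) [heading=0, draw]
LT 180: heading 0 -> 180
RT 120: heading 180 -> 60
FD 3: (28,-16) -> (29.5,-13.402) [heading=60, draw]
RT 19: heading 60 -> 41
Final: pos=(29.5,-13.402), heading=41, 5 segment(s) drawn

Answer: 29.5 -13.402 41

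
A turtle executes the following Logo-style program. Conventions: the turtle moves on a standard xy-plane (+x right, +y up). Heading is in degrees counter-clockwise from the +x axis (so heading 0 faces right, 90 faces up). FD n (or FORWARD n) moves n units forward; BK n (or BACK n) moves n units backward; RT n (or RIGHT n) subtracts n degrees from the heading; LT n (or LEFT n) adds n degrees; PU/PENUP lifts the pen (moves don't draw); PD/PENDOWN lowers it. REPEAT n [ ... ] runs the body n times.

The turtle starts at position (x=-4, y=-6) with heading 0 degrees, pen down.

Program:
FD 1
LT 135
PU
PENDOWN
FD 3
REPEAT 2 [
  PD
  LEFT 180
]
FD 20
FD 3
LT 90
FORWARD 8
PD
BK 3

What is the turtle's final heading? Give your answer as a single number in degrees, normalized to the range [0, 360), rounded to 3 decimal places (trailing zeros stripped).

Executing turtle program step by step:
Start: pos=(-4,-6), heading=0, pen down
FD 1: (-4,-6) -> (-3,-6) [heading=0, draw]
LT 135: heading 0 -> 135
PU: pen up
PD: pen down
FD 3: (-3,-6) -> (-5.121,-3.879) [heading=135, draw]
REPEAT 2 [
  -- iteration 1/2 --
  PD: pen down
  LT 180: heading 135 -> 315
  -- iteration 2/2 --
  PD: pen down
  LT 180: heading 315 -> 135
]
FD 20: (-5.121,-3.879) -> (-19.263,10.263) [heading=135, draw]
FD 3: (-19.263,10.263) -> (-21.385,12.385) [heading=135, draw]
LT 90: heading 135 -> 225
FD 8: (-21.385,12.385) -> (-27.042,6.728) [heading=225, draw]
PD: pen down
BK 3: (-27.042,6.728) -> (-24.92,8.849) [heading=225, draw]
Final: pos=(-24.92,8.849), heading=225, 6 segment(s) drawn

Answer: 225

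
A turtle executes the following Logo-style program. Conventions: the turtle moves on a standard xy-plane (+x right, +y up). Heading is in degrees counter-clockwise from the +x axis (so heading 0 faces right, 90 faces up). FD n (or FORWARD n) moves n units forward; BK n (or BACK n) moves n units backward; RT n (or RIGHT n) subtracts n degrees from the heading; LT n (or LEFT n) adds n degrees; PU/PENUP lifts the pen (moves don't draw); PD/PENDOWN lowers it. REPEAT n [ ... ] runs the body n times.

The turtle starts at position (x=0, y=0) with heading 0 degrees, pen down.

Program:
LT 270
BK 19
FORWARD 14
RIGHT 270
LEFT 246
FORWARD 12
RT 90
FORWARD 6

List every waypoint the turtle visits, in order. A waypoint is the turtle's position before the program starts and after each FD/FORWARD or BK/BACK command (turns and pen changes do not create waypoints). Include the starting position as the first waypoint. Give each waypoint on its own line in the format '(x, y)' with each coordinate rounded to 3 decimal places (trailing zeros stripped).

Executing turtle program step by step:
Start: pos=(0,0), heading=0, pen down
LT 270: heading 0 -> 270
BK 19: (0,0) -> (0,19) [heading=270, draw]
FD 14: (0,19) -> (0,5) [heading=270, draw]
RT 270: heading 270 -> 0
LT 246: heading 0 -> 246
FD 12: (0,5) -> (-4.881,-5.963) [heading=246, draw]
RT 90: heading 246 -> 156
FD 6: (-4.881,-5.963) -> (-10.362,-3.522) [heading=156, draw]
Final: pos=(-10.362,-3.522), heading=156, 4 segment(s) drawn
Waypoints (5 total):
(0, 0)
(0, 19)
(0, 5)
(-4.881, -5.963)
(-10.362, -3.522)

Answer: (0, 0)
(0, 19)
(0, 5)
(-4.881, -5.963)
(-10.362, -3.522)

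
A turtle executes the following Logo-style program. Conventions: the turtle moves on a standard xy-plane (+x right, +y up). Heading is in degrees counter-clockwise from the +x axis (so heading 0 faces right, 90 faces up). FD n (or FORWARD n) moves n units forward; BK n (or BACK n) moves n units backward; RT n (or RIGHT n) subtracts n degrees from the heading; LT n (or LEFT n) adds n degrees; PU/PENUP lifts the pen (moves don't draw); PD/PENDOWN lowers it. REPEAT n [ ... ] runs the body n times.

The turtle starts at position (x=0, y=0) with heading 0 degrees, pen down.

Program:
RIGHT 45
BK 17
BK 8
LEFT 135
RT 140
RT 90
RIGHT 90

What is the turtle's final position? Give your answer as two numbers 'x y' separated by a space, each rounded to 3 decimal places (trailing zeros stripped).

Answer: -17.678 17.678

Derivation:
Executing turtle program step by step:
Start: pos=(0,0), heading=0, pen down
RT 45: heading 0 -> 315
BK 17: (0,0) -> (-12.021,12.021) [heading=315, draw]
BK 8: (-12.021,12.021) -> (-17.678,17.678) [heading=315, draw]
LT 135: heading 315 -> 90
RT 140: heading 90 -> 310
RT 90: heading 310 -> 220
RT 90: heading 220 -> 130
Final: pos=(-17.678,17.678), heading=130, 2 segment(s) drawn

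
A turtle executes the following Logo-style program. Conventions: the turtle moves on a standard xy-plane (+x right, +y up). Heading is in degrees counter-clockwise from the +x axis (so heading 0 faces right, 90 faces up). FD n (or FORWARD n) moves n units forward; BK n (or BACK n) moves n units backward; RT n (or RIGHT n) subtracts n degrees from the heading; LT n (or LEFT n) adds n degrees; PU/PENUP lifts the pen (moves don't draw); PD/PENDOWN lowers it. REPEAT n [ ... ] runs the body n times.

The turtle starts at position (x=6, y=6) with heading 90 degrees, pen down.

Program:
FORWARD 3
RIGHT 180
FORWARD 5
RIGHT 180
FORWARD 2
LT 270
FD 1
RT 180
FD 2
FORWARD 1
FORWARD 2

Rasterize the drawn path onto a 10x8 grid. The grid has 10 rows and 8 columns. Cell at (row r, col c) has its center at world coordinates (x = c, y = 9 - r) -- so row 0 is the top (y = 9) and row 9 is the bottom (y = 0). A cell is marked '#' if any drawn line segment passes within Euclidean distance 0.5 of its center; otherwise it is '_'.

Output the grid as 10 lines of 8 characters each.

Answer: ______#_
______#_
______#_
__######
______#_
______#_
________
________
________
________

Derivation:
Segment 0: (6,6) -> (6,9)
Segment 1: (6,9) -> (6,4)
Segment 2: (6,4) -> (6,6)
Segment 3: (6,6) -> (7,6)
Segment 4: (7,6) -> (5,6)
Segment 5: (5,6) -> (4,6)
Segment 6: (4,6) -> (2,6)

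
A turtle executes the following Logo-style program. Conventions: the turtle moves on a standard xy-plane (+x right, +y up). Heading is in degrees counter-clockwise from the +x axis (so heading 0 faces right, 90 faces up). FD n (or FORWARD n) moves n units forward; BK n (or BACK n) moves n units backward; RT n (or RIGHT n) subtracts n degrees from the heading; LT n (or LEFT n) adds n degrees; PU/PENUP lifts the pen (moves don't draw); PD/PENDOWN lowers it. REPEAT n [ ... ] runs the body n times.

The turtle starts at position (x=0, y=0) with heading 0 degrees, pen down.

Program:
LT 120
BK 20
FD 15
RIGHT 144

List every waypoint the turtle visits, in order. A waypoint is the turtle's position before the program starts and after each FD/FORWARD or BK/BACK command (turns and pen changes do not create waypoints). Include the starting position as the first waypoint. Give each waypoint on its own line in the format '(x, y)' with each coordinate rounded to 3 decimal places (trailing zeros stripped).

Answer: (0, 0)
(10, -17.321)
(2.5, -4.33)

Derivation:
Executing turtle program step by step:
Start: pos=(0,0), heading=0, pen down
LT 120: heading 0 -> 120
BK 20: (0,0) -> (10,-17.321) [heading=120, draw]
FD 15: (10,-17.321) -> (2.5,-4.33) [heading=120, draw]
RT 144: heading 120 -> 336
Final: pos=(2.5,-4.33), heading=336, 2 segment(s) drawn
Waypoints (3 total):
(0, 0)
(10, -17.321)
(2.5, -4.33)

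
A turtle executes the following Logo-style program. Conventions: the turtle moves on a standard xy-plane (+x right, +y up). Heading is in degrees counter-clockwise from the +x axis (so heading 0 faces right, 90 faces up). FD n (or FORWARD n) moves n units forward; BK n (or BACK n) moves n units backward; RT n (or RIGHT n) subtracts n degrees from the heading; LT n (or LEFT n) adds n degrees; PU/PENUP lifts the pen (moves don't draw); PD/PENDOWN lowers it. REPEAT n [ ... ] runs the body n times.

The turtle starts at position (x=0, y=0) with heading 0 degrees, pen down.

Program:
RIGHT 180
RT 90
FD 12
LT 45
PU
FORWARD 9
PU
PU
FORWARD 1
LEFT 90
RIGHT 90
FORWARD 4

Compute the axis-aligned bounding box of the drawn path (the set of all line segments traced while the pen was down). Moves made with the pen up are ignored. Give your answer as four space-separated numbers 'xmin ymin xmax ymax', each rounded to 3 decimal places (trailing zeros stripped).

Executing turtle program step by step:
Start: pos=(0,0), heading=0, pen down
RT 180: heading 0 -> 180
RT 90: heading 180 -> 90
FD 12: (0,0) -> (0,12) [heading=90, draw]
LT 45: heading 90 -> 135
PU: pen up
FD 9: (0,12) -> (-6.364,18.364) [heading=135, move]
PU: pen up
PU: pen up
FD 1: (-6.364,18.364) -> (-7.071,19.071) [heading=135, move]
LT 90: heading 135 -> 225
RT 90: heading 225 -> 135
FD 4: (-7.071,19.071) -> (-9.899,21.899) [heading=135, move]
Final: pos=(-9.899,21.899), heading=135, 1 segment(s) drawn

Segment endpoints: x in {0, 0}, y in {0, 12}
xmin=0, ymin=0, xmax=0, ymax=12

Answer: 0 0 0 12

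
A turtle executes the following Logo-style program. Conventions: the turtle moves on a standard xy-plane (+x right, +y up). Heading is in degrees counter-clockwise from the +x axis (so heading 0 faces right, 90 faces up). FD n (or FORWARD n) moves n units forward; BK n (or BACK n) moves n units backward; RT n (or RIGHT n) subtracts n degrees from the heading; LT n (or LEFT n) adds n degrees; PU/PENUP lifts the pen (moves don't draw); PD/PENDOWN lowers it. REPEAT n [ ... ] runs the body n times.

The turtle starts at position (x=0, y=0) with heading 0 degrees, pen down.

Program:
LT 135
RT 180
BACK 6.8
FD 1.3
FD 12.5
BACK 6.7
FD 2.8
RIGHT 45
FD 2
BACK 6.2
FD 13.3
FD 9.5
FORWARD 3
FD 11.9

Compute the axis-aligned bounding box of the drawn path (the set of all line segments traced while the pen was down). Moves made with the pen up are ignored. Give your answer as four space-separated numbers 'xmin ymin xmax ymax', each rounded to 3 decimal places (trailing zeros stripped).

Executing turtle program step by step:
Start: pos=(0,0), heading=0, pen down
LT 135: heading 0 -> 135
RT 180: heading 135 -> 315
BK 6.8: (0,0) -> (-4.808,4.808) [heading=315, draw]
FD 1.3: (-4.808,4.808) -> (-3.889,3.889) [heading=315, draw]
FD 12.5: (-3.889,3.889) -> (4.95,-4.95) [heading=315, draw]
BK 6.7: (4.95,-4.95) -> (0.212,-0.212) [heading=315, draw]
FD 2.8: (0.212,-0.212) -> (2.192,-2.192) [heading=315, draw]
RT 45: heading 315 -> 270
FD 2: (2.192,-2.192) -> (2.192,-4.192) [heading=270, draw]
BK 6.2: (2.192,-4.192) -> (2.192,2.008) [heading=270, draw]
FD 13.3: (2.192,2.008) -> (2.192,-11.292) [heading=270, draw]
FD 9.5: (2.192,-11.292) -> (2.192,-20.792) [heading=270, draw]
FD 3: (2.192,-20.792) -> (2.192,-23.792) [heading=270, draw]
FD 11.9: (2.192,-23.792) -> (2.192,-35.692) [heading=270, draw]
Final: pos=(2.192,-35.692), heading=270, 11 segment(s) drawn

Segment endpoints: x in {-4.808, -3.889, 0, 0.212, 2.192, 2.192, 2.192, 2.192, 2.192, 4.95}, y in {-35.692, -23.792, -20.792, -11.292, -4.95, -4.192, -2.192, -0.212, 0, 2.008, 3.889, 4.808}
xmin=-4.808, ymin=-35.692, xmax=4.95, ymax=4.808

Answer: -4.808 -35.692 4.95 4.808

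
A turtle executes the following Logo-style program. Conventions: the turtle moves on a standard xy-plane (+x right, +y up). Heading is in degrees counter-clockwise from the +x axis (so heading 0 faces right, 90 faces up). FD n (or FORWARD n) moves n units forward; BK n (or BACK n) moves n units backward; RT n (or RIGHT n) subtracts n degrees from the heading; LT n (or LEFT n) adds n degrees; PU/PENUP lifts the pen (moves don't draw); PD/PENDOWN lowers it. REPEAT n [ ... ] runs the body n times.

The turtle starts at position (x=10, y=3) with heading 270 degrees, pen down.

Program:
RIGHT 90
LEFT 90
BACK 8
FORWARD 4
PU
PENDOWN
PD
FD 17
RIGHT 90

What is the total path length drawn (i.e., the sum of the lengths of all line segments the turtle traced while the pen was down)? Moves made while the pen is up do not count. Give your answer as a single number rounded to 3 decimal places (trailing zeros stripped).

Answer: 29

Derivation:
Executing turtle program step by step:
Start: pos=(10,3), heading=270, pen down
RT 90: heading 270 -> 180
LT 90: heading 180 -> 270
BK 8: (10,3) -> (10,11) [heading=270, draw]
FD 4: (10,11) -> (10,7) [heading=270, draw]
PU: pen up
PD: pen down
PD: pen down
FD 17: (10,7) -> (10,-10) [heading=270, draw]
RT 90: heading 270 -> 180
Final: pos=(10,-10), heading=180, 3 segment(s) drawn

Segment lengths:
  seg 1: (10,3) -> (10,11), length = 8
  seg 2: (10,11) -> (10,7), length = 4
  seg 3: (10,7) -> (10,-10), length = 17
Total = 29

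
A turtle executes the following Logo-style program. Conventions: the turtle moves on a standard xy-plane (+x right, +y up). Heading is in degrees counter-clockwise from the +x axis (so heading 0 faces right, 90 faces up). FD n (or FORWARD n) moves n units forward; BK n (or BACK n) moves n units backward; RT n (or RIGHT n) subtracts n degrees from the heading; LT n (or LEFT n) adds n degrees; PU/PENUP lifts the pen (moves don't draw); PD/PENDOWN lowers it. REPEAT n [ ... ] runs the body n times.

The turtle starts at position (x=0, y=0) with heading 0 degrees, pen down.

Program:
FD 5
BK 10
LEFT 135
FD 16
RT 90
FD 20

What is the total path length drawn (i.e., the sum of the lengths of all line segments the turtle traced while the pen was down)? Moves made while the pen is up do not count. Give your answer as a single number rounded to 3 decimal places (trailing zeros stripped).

Answer: 51

Derivation:
Executing turtle program step by step:
Start: pos=(0,0), heading=0, pen down
FD 5: (0,0) -> (5,0) [heading=0, draw]
BK 10: (5,0) -> (-5,0) [heading=0, draw]
LT 135: heading 0 -> 135
FD 16: (-5,0) -> (-16.314,11.314) [heading=135, draw]
RT 90: heading 135 -> 45
FD 20: (-16.314,11.314) -> (-2.172,25.456) [heading=45, draw]
Final: pos=(-2.172,25.456), heading=45, 4 segment(s) drawn

Segment lengths:
  seg 1: (0,0) -> (5,0), length = 5
  seg 2: (5,0) -> (-5,0), length = 10
  seg 3: (-5,0) -> (-16.314,11.314), length = 16
  seg 4: (-16.314,11.314) -> (-2.172,25.456), length = 20
Total = 51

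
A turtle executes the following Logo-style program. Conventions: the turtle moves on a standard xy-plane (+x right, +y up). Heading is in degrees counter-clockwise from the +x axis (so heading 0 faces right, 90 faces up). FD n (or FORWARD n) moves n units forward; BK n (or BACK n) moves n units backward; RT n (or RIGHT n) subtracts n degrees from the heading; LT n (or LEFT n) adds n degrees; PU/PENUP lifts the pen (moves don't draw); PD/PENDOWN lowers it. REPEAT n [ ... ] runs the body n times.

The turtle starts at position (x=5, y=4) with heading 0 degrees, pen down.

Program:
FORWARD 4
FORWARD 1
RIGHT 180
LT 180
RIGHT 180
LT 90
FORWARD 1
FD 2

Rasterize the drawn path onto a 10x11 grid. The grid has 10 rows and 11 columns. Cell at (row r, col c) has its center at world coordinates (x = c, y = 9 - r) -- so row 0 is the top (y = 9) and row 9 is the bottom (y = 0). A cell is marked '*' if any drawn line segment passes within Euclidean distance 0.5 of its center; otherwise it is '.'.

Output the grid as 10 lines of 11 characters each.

Answer: ...........
...........
...........
...........
...........
.....******
..........*
..........*
..........*
...........

Derivation:
Segment 0: (5,4) -> (9,4)
Segment 1: (9,4) -> (10,4)
Segment 2: (10,4) -> (10,3)
Segment 3: (10,3) -> (10,1)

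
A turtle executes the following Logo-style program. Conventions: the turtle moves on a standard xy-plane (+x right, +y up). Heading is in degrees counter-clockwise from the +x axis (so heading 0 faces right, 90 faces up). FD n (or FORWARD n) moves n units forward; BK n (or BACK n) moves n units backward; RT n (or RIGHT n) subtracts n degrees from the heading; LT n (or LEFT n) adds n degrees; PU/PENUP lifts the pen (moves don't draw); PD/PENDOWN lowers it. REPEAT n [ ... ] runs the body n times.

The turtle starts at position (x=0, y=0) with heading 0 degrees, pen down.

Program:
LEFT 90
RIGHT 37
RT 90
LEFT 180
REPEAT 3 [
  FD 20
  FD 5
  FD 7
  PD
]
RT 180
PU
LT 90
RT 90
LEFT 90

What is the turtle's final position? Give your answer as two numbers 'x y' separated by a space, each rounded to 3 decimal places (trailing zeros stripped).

Executing turtle program step by step:
Start: pos=(0,0), heading=0, pen down
LT 90: heading 0 -> 90
RT 37: heading 90 -> 53
RT 90: heading 53 -> 323
LT 180: heading 323 -> 143
REPEAT 3 [
  -- iteration 1/3 --
  FD 20: (0,0) -> (-15.973,12.036) [heading=143, draw]
  FD 5: (-15.973,12.036) -> (-19.966,15.045) [heading=143, draw]
  FD 7: (-19.966,15.045) -> (-25.556,19.258) [heading=143, draw]
  PD: pen down
  -- iteration 2/3 --
  FD 20: (-25.556,19.258) -> (-41.529,31.294) [heading=143, draw]
  FD 5: (-41.529,31.294) -> (-45.522,34.303) [heading=143, draw]
  FD 7: (-45.522,34.303) -> (-51.113,38.516) [heading=143, draw]
  PD: pen down
  -- iteration 3/3 --
  FD 20: (-51.113,38.516) -> (-67.085,50.552) [heading=143, draw]
  FD 5: (-67.085,50.552) -> (-71.079,53.562) [heading=143, draw]
  FD 7: (-71.079,53.562) -> (-76.669,57.774) [heading=143, draw]
  PD: pen down
]
RT 180: heading 143 -> 323
PU: pen up
LT 90: heading 323 -> 53
RT 90: heading 53 -> 323
LT 90: heading 323 -> 53
Final: pos=(-76.669,57.774), heading=53, 9 segment(s) drawn

Answer: -76.669 57.774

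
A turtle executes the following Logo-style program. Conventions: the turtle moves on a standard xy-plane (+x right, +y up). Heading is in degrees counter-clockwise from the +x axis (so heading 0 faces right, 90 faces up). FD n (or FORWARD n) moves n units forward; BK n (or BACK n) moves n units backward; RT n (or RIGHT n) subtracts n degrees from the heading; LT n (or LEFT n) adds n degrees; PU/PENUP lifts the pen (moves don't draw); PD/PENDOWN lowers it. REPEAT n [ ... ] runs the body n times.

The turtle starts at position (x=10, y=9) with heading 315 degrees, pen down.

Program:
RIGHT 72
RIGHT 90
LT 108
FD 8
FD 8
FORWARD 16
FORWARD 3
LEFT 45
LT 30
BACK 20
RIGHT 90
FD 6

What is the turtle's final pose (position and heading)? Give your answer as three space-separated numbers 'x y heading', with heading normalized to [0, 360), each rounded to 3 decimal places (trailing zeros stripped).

Executing turtle program step by step:
Start: pos=(10,9), heading=315, pen down
RT 72: heading 315 -> 243
RT 90: heading 243 -> 153
LT 108: heading 153 -> 261
FD 8: (10,9) -> (8.749,1.098) [heading=261, draw]
FD 8: (8.749,1.098) -> (7.497,-6.803) [heading=261, draw]
FD 16: (7.497,-6.803) -> (4.994,-22.606) [heading=261, draw]
FD 3: (4.994,-22.606) -> (4.525,-25.569) [heading=261, draw]
LT 45: heading 261 -> 306
LT 30: heading 306 -> 336
BK 20: (4.525,-25.569) -> (-13.746,-17.434) [heading=336, draw]
RT 90: heading 336 -> 246
FD 6: (-13.746,-17.434) -> (-16.187,-22.916) [heading=246, draw]
Final: pos=(-16.187,-22.916), heading=246, 6 segment(s) drawn

Answer: -16.187 -22.916 246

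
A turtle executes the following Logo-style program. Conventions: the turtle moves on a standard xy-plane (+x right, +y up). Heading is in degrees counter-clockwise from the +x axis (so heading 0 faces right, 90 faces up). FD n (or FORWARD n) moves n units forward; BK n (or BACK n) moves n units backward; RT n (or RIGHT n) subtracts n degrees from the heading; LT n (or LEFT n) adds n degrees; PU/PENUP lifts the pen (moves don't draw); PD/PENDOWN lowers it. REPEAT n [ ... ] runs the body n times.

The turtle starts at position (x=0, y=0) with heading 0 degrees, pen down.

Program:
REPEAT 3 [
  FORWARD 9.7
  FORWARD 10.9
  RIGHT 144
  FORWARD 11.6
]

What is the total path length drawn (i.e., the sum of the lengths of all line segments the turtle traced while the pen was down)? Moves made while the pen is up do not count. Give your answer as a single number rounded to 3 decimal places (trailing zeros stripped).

Answer: 96.6

Derivation:
Executing turtle program step by step:
Start: pos=(0,0), heading=0, pen down
REPEAT 3 [
  -- iteration 1/3 --
  FD 9.7: (0,0) -> (9.7,0) [heading=0, draw]
  FD 10.9: (9.7,0) -> (20.6,0) [heading=0, draw]
  RT 144: heading 0 -> 216
  FD 11.6: (20.6,0) -> (11.215,-6.818) [heading=216, draw]
  -- iteration 2/3 --
  FD 9.7: (11.215,-6.818) -> (3.368,-12.52) [heading=216, draw]
  FD 10.9: (3.368,-12.52) -> (-5.45,-18.927) [heading=216, draw]
  RT 144: heading 216 -> 72
  FD 11.6: (-5.45,-18.927) -> (-1.866,-7.894) [heading=72, draw]
  -- iteration 3/3 --
  FD 9.7: (-1.866,-7.894) -> (1.132,1.331) [heading=72, draw]
  FD 10.9: (1.132,1.331) -> (4.5,11.697) [heading=72, draw]
  RT 144: heading 72 -> 288
  FD 11.6: (4.5,11.697) -> (8.085,0.665) [heading=288, draw]
]
Final: pos=(8.085,0.665), heading=288, 9 segment(s) drawn

Segment lengths:
  seg 1: (0,0) -> (9.7,0), length = 9.7
  seg 2: (9.7,0) -> (20.6,0), length = 10.9
  seg 3: (20.6,0) -> (11.215,-6.818), length = 11.6
  seg 4: (11.215,-6.818) -> (3.368,-12.52), length = 9.7
  seg 5: (3.368,-12.52) -> (-5.45,-18.927), length = 10.9
  seg 6: (-5.45,-18.927) -> (-1.866,-7.894), length = 11.6
  seg 7: (-1.866,-7.894) -> (1.132,1.331), length = 9.7
  seg 8: (1.132,1.331) -> (4.5,11.697), length = 10.9
  seg 9: (4.5,11.697) -> (8.085,0.665), length = 11.6
Total = 96.6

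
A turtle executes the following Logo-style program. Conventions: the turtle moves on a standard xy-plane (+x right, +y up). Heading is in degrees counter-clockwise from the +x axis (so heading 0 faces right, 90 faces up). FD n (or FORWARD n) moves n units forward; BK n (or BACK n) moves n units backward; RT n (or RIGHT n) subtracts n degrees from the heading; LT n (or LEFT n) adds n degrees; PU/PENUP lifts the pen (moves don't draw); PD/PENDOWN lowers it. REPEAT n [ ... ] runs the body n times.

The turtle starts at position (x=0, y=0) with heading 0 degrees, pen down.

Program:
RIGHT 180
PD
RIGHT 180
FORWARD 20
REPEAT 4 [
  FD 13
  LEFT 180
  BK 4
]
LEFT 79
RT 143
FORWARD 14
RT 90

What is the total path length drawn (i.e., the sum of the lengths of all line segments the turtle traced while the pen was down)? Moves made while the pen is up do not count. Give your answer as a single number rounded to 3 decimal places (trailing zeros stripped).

Executing turtle program step by step:
Start: pos=(0,0), heading=0, pen down
RT 180: heading 0 -> 180
PD: pen down
RT 180: heading 180 -> 0
FD 20: (0,0) -> (20,0) [heading=0, draw]
REPEAT 4 [
  -- iteration 1/4 --
  FD 13: (20,0) -> (33,0) [heading=0, draw]
  LT 180: heading 0 -> 180
  BK 4: (33,0) -> (37,0) [heading=180, draw]
  -- iteration 2/4 --
  FD 13: (37,0) -> (24,0) [heading=180, draw]
  LT 180: heading 180 -> 0
  BK 4: (24,0) -> (20,0) [heading=0, draw]
  -- iteration 3/4 --
  FD 13: (20,0) -> (33,0) [heading=0, draw]
  LT 180: heading 0 -> 180
  BK 4: (33,0) -> (37,0) [heading=180, draw]
  -- iteration 4/4 --
  FD 13: (37,0) -> (24,0) [heading=180, draw]
  LT 180: heading 180 -> 0
  BK 4: (24,0) -> (20,0) [heading=0, draw]
]
LT 79: heading 0 -> 79
RT 143: heading 79 -> 296
FD 14: (20,0) -> (26.137,-12.583) [heading=296, draw]
RT 90: heading 296 -> 206
Final: pos=(26.137,-12.583), heading=206, 10 segment(s) drawn

Segment lengths:
  seg 1: (0,0) -> (20,0), length = 20
  seg 2: (20,0) -> (33,0), length = 13
  seg 3: (33,0) -> (37,0), length = 4
  seg 4: (37,0) -> (24,0), length = 13
  seg 5: (24,0) -> (20,0), length = 4
  seg 6: (20,0) -> (33,0), length = 13
  seg 7: (33,0) -> (37,0), length = 4
  seg 8: (37,0) -> (24,0), length = 13
  seg 9: (24,0) -> (20,0), length = 4
  seg 10: (20,0) -> (26.137,-12.583), length = 14
Total = 102

Answer: 102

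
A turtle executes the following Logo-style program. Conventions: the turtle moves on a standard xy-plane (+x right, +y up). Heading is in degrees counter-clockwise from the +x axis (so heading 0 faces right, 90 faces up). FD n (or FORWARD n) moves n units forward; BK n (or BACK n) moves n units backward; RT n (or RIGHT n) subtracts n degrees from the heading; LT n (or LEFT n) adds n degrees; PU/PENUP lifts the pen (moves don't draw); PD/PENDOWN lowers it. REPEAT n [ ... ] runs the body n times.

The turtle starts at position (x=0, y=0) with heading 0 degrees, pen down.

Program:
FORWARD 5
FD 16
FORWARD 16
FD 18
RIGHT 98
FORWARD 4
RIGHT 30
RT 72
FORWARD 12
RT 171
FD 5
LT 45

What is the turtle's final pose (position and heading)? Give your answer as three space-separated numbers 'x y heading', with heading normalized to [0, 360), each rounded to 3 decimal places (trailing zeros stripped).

Answer: 48.075 -0.811 34

Derivation:
Executing turtle program step by step:
Start: pos=(0,0), heading=0, pen down
FD 5: (0,0) -> (5,0) [heading=0, draw]
FD 16: (5,0) -> (21,0) [heading=0, draw]
FD 16: (21,0) -> (37,0) [heading=0, draw]
FD 18: (37,0) -> (55,0) [heading=0, draw]
RT 98: heading 0 -> 262
FD 4: (55,0) -> (54.443,-3.961) [heading=262, draw]
RT 30: heading 262 -> 232
RT 72: heading 232 -> 160
FD 12: (54.443,-3.961) -> (43.167,0.143) [heading=160, draw]
RT 171: heading 160 -> 349
FD 5: (43.167,0.143) -> (48.075,-0.811) [heading=349, draw]
LT 45: heading 349 -> 34
Final: pos=(48.075,-0.811), heading=34, 7 segment(s) drawn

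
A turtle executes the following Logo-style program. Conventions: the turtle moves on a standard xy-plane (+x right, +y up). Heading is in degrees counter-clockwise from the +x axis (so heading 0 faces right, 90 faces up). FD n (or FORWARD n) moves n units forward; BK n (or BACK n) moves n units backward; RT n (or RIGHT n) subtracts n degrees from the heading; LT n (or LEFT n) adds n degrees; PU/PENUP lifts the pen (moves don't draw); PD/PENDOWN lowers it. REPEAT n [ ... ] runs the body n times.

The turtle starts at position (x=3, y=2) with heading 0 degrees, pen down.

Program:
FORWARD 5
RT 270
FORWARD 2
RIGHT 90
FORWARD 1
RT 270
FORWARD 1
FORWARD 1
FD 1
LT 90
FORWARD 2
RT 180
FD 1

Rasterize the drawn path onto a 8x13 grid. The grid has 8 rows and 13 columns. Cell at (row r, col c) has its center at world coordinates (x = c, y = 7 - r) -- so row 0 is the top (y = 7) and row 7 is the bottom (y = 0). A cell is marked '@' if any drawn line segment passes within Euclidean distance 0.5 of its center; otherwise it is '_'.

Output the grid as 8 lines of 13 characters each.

Segment 0: (3,2) -> (8,2)
Segment 1: (8,2) -> (8,4)
Segment 2: (8,4) -> (9,4)
Segment 3: (9,4) -> (9,5)
Segment 4: (9,5) -> (9,6)
Segment 5: (9,6) -> (9,7)
Segment 6: (9,7) -> (7,7)
Segment 7: (7,7) -> (8,7)

Answer: _______@@@___
_________@___
_________@___
________@@___
________@____
___@@@@@@____
_____________
_____________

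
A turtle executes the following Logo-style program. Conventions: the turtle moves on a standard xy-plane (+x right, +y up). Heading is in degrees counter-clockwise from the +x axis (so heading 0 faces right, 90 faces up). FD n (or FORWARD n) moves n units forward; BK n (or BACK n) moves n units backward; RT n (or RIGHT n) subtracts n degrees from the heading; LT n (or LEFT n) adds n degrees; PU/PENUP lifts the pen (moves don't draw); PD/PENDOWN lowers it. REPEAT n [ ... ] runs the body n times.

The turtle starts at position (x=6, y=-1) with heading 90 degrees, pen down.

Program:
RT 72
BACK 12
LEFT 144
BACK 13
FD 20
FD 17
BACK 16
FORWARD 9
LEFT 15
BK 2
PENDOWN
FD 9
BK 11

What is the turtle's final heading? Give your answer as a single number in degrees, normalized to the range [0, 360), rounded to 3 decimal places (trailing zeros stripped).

Answer: 177

Derivation:
Executing turtle program step by step:
Start: pos=(6,-1), heading=90, pen down
RT 72: heading 90 -> 18
BK 12: (6,-1) -> (-5.413,-4.708) [heading=18, draw]
LT 144: heading 18 -> 162
BK 13: (-5.413,-4.708) -> (6.951,-8.725) [heading=162, draw]
FD 20: (6.951,-8.725) -> (-12.07,-2.545) [heading=162, draw]
FD 17: (-12.07,-2.545) -> (-28.238,2.708) [heading=162, draw]
BK 16: (-28.238,2.708) -> (-13.021,-2.236) [heading=162, draw]
FD 9: (-13.021,-2.236) -> (-21.581,0.545) [heading=162, draw]
LT 15: heading 162 -> 177
BK 2: (-21.581,0.545) -> (-19.583,0.44) [heading=177, draw]
PD: pen down
FD 9: (-19.583,0.44) -> (-28.571,0.911) [heading=177, draw]
BK 11: (-28.571,0.911) -> (-17.586,0.336) [heading=177, draw]
Final: pos=(-17.586,0.336), heading=177, 9 segment(s) drawn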